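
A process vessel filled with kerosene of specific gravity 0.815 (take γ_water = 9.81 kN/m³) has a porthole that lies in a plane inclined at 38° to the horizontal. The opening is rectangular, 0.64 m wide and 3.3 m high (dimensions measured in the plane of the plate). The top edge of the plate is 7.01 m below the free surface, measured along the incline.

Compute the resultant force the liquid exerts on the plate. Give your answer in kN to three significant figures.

F ≈ 90.0 kN

γ = 0.815 × 9.81 = 7.99515 kN/m³.
Let θ = 38° be the plate's angle to the horizontal; measure y along the incline from where the plane meets the free surface. Vertical depth h = y·sinθ with sinθ = 0.615661.
The centroid lies 3.3/2 = 1.65 m below the top edge, so y_c = 7.01 + 1.65 = 8.66 m and h_c = 8.66 × 0.615661 = 5.33162 m.
A = 0.64 × 3.3 = 2.112 m².
Resultant F = γ·h_c·A = 7.99515 × 5.33162 × 2.112 = 90.0284 kN.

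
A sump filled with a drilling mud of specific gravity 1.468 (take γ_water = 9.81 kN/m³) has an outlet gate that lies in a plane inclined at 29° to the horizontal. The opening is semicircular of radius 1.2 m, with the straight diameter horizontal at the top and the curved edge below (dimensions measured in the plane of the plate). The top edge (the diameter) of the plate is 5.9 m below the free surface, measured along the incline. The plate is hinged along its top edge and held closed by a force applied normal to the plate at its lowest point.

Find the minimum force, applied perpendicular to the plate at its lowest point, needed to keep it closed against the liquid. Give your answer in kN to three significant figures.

γ = 1.468 × 9.81 = 14.40108 kN/m³.
Let θ = 29° be the plate's angle to the horizontal; measure y along the incline from where the plane meets the free surface. Vertical depth h = y·sinθ with sinθ = 0.484810.
The centroid of a semicircle lies 4r/(3π) = 0.509296 m from the diameter, here below the top edge, so y_c = 5.9 + 0.509296 = 6.4093 m and h_c = 6.4093 × 0.484810 = 3.10729 m.
A = πr²/2 = π × 1.2²/2 = 2.26195 m².
Resultant F = γ·h_c·A = 14.40108 × 3.10729 × 2.26195 = 101.218 kN.
I_c = (π/8 − 8/(9π))·r⁴ = 0.109757 × 1.2⁴ = 0.227592 m⁴.
Centre of pressure: y_p = y_c + I_c/(y_c·A) = 6.4093 + 0.227592/(6.4093 × 2.26195) = 6.4093 + 0.0156987 = 6.425 m along the plane.
The resultant acts 0.509296 + 0.0156987 = 0.524995 m (along the plate) below the hinge at the top edge, so the moment about the hinge is M = F × 0.524995 = 101.218 × 0.524995 = 53.1389 kN·m.
A normal force at the bottom, 1.2 m from the hinge, must supply this moment: P = 53.1389/1.2 = 44.2824 kN.

P ≈ 44.3 kN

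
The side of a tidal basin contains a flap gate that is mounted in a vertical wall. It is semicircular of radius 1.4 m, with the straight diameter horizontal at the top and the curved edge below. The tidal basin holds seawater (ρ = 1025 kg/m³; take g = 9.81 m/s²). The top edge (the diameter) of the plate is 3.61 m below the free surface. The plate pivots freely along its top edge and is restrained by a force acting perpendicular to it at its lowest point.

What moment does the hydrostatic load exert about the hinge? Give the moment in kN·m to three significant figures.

γ = ρg = 1025 × 9.81 / 1000 = 10.05525 kN/m³.
The centroid of a semicircle lies 4r/(3π) = 0.594178 m from the diameter, here below the top edge, so the centroid depth is h_c = 3.61 + 0.594178 = 4.20418 m.
A = πr²/2 = π × 1.4²/2 = 3.07876 m².
Resultant F = γ·h_c·A = 10.05525 × 4.20418 × 3.07876 = 130.152 kN.
I_c = (π/8 − 8/(9π))·r⁴ = 0.109757 × 1.4⁴ = 0.421642 m⁴.
Centre of pressure: y_p = y_c + I_c/(y_c·A) = 4.20418 + 0.421642/(4.20418 × 3.07876) = 4.20418 + 0.0325752 = 4.23676 m along the plane.
The resultant acts 0.594178 + 0.0325752 = 0.626753 m (along the plate) below the hinge at the top edge, so the moment about the hinge is M = F × 0.626753 = 130.152 × 0.626753 = 81.5732 kN·m.

M ≈ 81.6 kN·m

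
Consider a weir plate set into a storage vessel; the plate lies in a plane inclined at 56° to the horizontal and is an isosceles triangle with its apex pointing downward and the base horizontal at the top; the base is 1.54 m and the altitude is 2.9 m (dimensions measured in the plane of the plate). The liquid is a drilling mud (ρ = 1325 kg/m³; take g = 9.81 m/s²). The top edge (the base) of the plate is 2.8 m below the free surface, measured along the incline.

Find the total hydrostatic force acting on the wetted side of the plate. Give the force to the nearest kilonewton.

γ = ρg = 1325 × 9.81 / 1000 = 12.99825 kN/m³.
Let θ = 56° be the plate's angle to the horizontal; measure y along the incline from where the plane meets the free surface. Vertical depth h = y·sinθ with sinθ = 0.829038.
With the apex down, the centroid sits h/3 = 2.9/3 = 0.966667 m below the base (the top edge), so y_c = 2.8 + 0.966667 = 3.76667 m and h_c = 3.76667 × 0.829038 = 3.12271 m.
A = ½ × 1.54 × 2.9 = 2.233 m².
Resultant F = γ·h_c·A = 12.99825 × 3.12271 × 2.233 = 90.6369 kN.

F ≈ 91 kN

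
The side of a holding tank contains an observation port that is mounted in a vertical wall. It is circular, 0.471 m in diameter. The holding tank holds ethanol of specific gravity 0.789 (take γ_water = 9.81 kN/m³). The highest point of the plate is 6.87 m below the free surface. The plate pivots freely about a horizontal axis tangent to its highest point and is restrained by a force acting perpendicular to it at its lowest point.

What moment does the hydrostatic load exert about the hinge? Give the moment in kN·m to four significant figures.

γ = 0.789 × 9.81 = 7.74009 kN/m³.
The centroid is at the centre, 0.2355 m below the top of the plate, so the centroid depth is h_c = 6.87 + 0.2355 = 7.1055 m.
A = π(0.2355)² = 0.174234 m².
Resultant F = γ·h_c·A = 7.74009 × 7.1055 × 0.174234 = 9.58238 kN.
I_c = πr⁴/4 = π × 0.2355⁴/4 = 0.00241576 m⁴.
Centre of pressure: y_p = y_c + I_c/(y_c·A) = 7.1055 + 0.00241576/(7.1055 × 0.174234) = 7.1055 + 0.00195131 = 7.10745 m along the plane.
The resultant acts 0.2355 + 0.00195131 = 0.237451 m (along the plate) below the hinge at the top edge, so the moment about the hinge is M = F × 0.237451 = 9.58238 × 0.237451 = 2.27535 kN·m.

M ≈ 2.275 kN·m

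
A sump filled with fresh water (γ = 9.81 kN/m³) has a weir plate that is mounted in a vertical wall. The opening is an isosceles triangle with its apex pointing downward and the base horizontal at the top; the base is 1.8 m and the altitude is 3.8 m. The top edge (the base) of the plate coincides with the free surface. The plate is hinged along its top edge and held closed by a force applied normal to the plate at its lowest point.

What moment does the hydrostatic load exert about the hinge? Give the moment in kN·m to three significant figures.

M ≈ 80.7 kN·m

γ = 9.81 kN/m³.
With the apex down, the centroid sits h/3 = 3.8/3 = 1.26667 m below the base (the top edge), so the centroid depth is h_c = 1.26667 m.
A = ½ × 1.8 × 3.8 = 3.42 m².
Resultant F = γ·h_c·A = 9.81 × 1.26667 × 3.42 = 42.497 kN.
I_c = b·h³/36 = 1.8 × 3.8³/36 = 2.7436 m⁴.
Centre of pressure: y_p = y_c + I_c/(y_c·A) = 1.26667 + 2.7436/(1.26667 × 3.42) = 1.26667 + 0.633332 = 1.9 m along the plane.
The resultant acts 1.26667 + 0.633332 = 1.9 m (along the plate) below the hinge at the top edge, so the moment about the hinge is M = F × 1.9 = 42.497 × 1.9 = 80.7443 kN·m.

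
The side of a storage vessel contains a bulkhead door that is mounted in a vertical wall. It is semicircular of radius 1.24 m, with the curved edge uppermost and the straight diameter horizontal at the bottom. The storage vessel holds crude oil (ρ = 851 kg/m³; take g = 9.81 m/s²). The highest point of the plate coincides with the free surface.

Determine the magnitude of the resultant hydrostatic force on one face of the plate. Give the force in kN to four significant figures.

F ≈ 14.39 kN

γ = ρg = 851 × 9.81 / 1000 = 8.34831 kN/m³.
The centroid lies 4r/(3π) = 0.526272 m above the diameter, so r − 4r/(3π) = 1.24 − 0.526272 = 0.713728 m below the topmost point, so the centroid depth is h_c = 0.713728 m.
A = πr²/2 = π × 1.24²/2 = 2.41526 m².
Resultant F = γ·h_c·A = 8.34831 × 0.713728 × 2.41526 = 14.3911 kN.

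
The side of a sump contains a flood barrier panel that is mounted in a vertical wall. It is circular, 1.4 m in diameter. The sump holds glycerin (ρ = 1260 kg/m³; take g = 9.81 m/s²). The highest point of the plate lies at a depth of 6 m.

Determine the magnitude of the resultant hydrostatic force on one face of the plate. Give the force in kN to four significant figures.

γ = ρg = 1260 × 9.81 / 1000 = 12.3606 kN/m³.
The centroid is at the centre, 0.7 m below the top of the plate, so the centroid depth is h_c = 6 + 0.7 = 6.7 m.
A = π(0.7)² = 1.53938 m².
Resultant F = γ·h_c·A = 12.3606 × 6.7 × 1.53938 = 127.485 kN.

F ≈ 127.5 kN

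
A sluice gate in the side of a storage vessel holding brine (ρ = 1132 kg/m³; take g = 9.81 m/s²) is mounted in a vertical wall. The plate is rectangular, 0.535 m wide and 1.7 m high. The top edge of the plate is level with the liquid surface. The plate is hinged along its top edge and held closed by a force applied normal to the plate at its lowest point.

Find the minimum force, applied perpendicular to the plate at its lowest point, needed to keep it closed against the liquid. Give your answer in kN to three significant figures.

γ = ρg = 1132 × 9.81 / 1000 = 11.10492 kN/m³.
The centroid lies 1.7/2 = 0.85 m below the top edge, so the centroid depth is h_c = 0.85 m.
A = 0.535 × 1.7 = 0.9095 m².
Resultant F = γ·h_c·A = 11.10492 × 0.85 × 0.9095 = 8.58494 kN.
I_c = b·h³/12 = 0.535 × 1.7³/12 = 0.219038 m⁴.
Centre of pressure: y_p = y_c + I_c/(y_c·A) = 0.85 + 0.219038/(0.85 × 0.9095) = 0.85 + 0.283333 = 1.13333 m along the plane.
The resultant acts 0.85 + 0.283333 = 1.13333 m (along the plate) below the hinge at the top edge, so the moment about the hinge is M = F × 1.13333 = 8.58494 × 1.13333 = 9.72957 kN·m.
A normal force at the bottom, 1.7 m from the hinge, must supply this moment: P = 9.72957/1.7 = 5.72328 kN.

P ≈ 5.72 kN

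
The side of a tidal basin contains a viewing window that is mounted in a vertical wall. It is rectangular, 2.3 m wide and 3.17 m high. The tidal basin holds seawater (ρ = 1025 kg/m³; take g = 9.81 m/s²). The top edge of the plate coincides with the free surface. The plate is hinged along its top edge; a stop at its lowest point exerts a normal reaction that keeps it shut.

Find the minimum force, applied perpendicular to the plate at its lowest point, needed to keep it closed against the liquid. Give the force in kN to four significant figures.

γ = ρg = 1025 × 9.81 / 1000 = 10.05525 kN/m³.
The centroid lies 3.17/2 = 1.585 m below the top edge, so the centroid depth is h_c = 1.585 m.
A = 2.3 × 3.17 = 7.291 m².
Resultant F = γ·h_c·A = 10.05525 × 1.585 × 7.291 = 116.201 kN.
I_c = b·h³/12 = 2.3 × 3.17³/12 = 6.10554 m⁴.
Centre of pressure: y_p = y_c + I_c/(y_c·A) = 1.585 + 6.10554/(1.585 × 7.291) = 1.585 + 0.528333 = 2.11333 m along the plane.
The resultant acts 1.585 + 0.528333 = 2.11333 m (along the plate) below the hinge at the top edge, so the moment about the hinge is M = F × 2.11333 = 116.201 × 2.11333 = 245.571 kN·m.
A normal force at the bottom, 3.17 m from the hinge, must supply this moment: P = 245.571/3.17 = 77.4672 kN.

P ≈ 77.47 kN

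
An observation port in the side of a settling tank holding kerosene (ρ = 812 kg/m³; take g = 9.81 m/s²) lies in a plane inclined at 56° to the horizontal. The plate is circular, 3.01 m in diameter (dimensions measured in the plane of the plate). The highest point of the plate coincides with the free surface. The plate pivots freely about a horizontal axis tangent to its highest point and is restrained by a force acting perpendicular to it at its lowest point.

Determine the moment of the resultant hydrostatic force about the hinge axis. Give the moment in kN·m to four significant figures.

M ≈ 133.0 kN·m

γ = ρg = 812 × 9.81 / 1000 = 7.96572 kN/m³.
Let θ = 56° be the plate's angle to the horizontal; measure y along the incline from where the plane meets the free surface. Vertical depth h = y·sinθ with sinθ = 0.829038.
The centroid is at the centre, 1.505 m below the top of the plate, so y_c = 1.505 m and h_c = 1.505 × 0.829038 = 1.2477 m.
A = π(1.505)² = 7.11579 m².
Resultant F = γ·h_c·A = 7.96572 × 1.2477 × 7.11579 = 70.7226 kN.
I_c = πr⁴/4 = π × 1.505⁴/4 = 4.02936 m⁴.
Centre of pressure: y_p = y_c + I_c/(y_c·A) = 1.505 + 4.02936/(1.505 × 7.11579) = 1.505 + 0.37625 = 1.88125 m along the plane.
The resultant acts 1.505 + 0.37625 = 1.88125 m (along the plate) below the hinge at the top edge, so the moment about the hinge is M = F × 1.88125 = 70.7226 × 1.88125 = 133.047 kN·m.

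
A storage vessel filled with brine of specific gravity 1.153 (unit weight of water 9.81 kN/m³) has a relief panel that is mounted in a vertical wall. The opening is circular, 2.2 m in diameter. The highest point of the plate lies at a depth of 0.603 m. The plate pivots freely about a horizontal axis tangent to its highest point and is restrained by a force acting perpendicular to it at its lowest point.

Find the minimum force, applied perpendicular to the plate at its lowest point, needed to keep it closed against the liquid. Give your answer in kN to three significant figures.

P ≈ 42.5 kN

γ = 1.153 × 9.81 = 11.31093 kN/m³.
The centroid is at the centre, 1.1 m below the top of the plate, so the centroid depth is h_c = 0.603 + 1.1 = 1.703 m.
A = π(1.1)² = 3.80133 m².
Resultant F = γ·h_c·A = 11.31093 × 1.703 × 3.80133 = 73.2232 kN.
I_c = πr⁴/4 = π × 1.1⁴/4 = 1.1499 m⁴.
Centre of pressure: y_p = y_c + I_c/(y_c·A) = 1.703 + 1.1499/(1.703 × 3.80133) = 1.703 + 0.177627 = 1.88063 m along the plane.
The resultant acts 1.1 + 0.177627 = 1.27763 m (along the plate) below the hinge at the top edge, so the moment about the hinge is M = F × 1.27763 = 73.2232 × 1.27763 = 93.5522 kN·m.
A normal force at the bottom, 2.2 m from the hinge, must supply this moment: P = 93.5522/2.2 = 42.5237 kN.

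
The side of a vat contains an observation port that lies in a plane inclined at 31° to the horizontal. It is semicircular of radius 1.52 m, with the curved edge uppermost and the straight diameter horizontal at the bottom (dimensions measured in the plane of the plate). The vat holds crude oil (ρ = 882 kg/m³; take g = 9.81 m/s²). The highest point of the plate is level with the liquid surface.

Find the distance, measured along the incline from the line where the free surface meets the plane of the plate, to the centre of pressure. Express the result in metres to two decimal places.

y_p = 1.06 m

γ = ρg = 882 × 9.81 / 1000 = 8.65242 kN/m³.
Let θ = 31° be the plate's angle to the horizontal; measure y along the incline from where the plane meets the free surface. Vertical depth h = y·sinθ with sinθ = 0.515038.
The centroid lies 4r/(3π) = 0.645108 m above the diameter, so r − 4r/(3π) = 1.52 − 0.645108 = 0.874892 m below the topmost point, so y_c = 0.874892 m and h_c = 0.874892 × 0.515038 = 0.450603 m.
A = πr²/2 = π × 1.52²/2 = 3.62917 m².
Resultant F = γ·h_c·A = 8.65242 × 0.450603 × 3.62917 = 14.1494 kN.
I_c = (π/8 − 8/(9π))·r⁴ = 0.109757 × 1.52⁴ = 0.585877 m⁴.
Centre of pressure: y_p = y_c + I_c/(y_c·A) = 0.874892 + 0.585877/(0.874892 × 3.62917) = 0.874892 + 0.184521 = 1.05941 m along the plane.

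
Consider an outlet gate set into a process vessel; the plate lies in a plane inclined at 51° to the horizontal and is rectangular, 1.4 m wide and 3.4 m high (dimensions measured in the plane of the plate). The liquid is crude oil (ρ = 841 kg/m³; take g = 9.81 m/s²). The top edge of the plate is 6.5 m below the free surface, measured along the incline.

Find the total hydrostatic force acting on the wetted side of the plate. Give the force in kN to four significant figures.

F ≈ 250.3 kN

γ = ρg = 841 × 9.81 / 1000 = 8.25021 kN/m³.
Let θ = 51° be the plate's angle to the horizontal; measure y along the incline from where the plane meets the free surface. Vertical depth h = y·sinθ with sinθ = 0.777146.
The centroid lies 3.4/2 = 1.7 m below the top edge, so y_c = 6.5 + 1.7 = 8.2 m and h_c = 8.2 × 0.777146 = 6.3726 m.
A = 1.4 × 3.4 = 4.76 m².
Resultant F = γ·h_c·A = 8.25021 × 6.3726 × 4.76 = 250.258 kN.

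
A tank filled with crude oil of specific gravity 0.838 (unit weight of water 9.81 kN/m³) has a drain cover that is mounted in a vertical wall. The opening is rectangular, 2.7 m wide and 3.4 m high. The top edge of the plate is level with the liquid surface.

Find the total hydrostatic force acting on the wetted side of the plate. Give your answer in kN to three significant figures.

F ≈ 128 kN

γ = 0.838 × 9.81 = 8.22078 kN/m³.
The centroid lies 3.4/2 = 1.7 m below the top edge, so the centroid depth is h_c = 1.7 m.
A = 2.7 × 3.4 = 9.18 m².
Resultant F = γ·h_c·A = 8.22078 × 1.7 × 9.18 = 128.293 kN.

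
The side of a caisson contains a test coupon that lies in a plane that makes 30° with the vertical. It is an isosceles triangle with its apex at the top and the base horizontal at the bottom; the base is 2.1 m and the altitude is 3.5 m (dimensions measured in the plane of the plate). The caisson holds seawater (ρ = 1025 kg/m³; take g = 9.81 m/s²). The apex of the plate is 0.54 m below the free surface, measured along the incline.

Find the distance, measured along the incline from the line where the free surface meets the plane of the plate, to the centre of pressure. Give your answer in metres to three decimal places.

y_p = 3.110 m

γ = ρg = 1025 × 9.81 / 1000 = 10.05525 kN/m³.
The plate makes 30° with the vertical, i.e. θ = 90° − 30° = 60° to the horizontal. Measuring y along the incline from the free-surface line, vertical depth h = y·sinθ with sinθ = 0.866025.
With the apex up, the centroid sits 2h/3 = 2 × 3.5/3 = 2.33333 m below the apex, so y_c = 0.54 + 2.33333 = 2.87333 m and h_c = 2.87333 × 0.866025 = 2.48838 m.
A = ½ × 2.1 × 3.5 = 3.675 m².
Resultant F = γ·h_c·A = 10.05525 × 2.48838 × 3.675 = 91.9532 kN.
I_c = b·h³/36 = 2.1 × 3.5³/36 = 2.50104 m⁴.
Centre of pressure: y_p = y_c + I_c/(y_c·A) = 2.87333 + 2.50104/(2.87333 × 3.675) = 2.87333 + 0.236852 = 3.11018 m along the plane.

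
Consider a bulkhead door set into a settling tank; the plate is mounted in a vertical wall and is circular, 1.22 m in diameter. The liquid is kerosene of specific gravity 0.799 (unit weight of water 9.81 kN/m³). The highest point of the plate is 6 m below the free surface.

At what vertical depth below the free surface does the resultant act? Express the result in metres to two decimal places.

γ = 0.799 × 9.81 = 7.83819 kN/m³.
The centroid is at the centre, 0.61 m below the top of the plate, so the centroid depth is h_c = 6 + 0.61 = 6.61 m.
A = π(0.61)² = 1.16899 m².
Resultant F = γ·h_c·A = 7.83819 × 6.61 × 1.16899 = 60.5659 kN.
I_c = πr⁴/4 = π × 0.61⁴/4 = 0.108745 m⁴.
Centre of pressure: y_p = y_c + I_c/(y_c·A) = 6.61 + 0.108745/(6.61 × 1.16899) = 6.61 + 0.0140733 = 6.62407 m along the plane.

h_p = 6.62 m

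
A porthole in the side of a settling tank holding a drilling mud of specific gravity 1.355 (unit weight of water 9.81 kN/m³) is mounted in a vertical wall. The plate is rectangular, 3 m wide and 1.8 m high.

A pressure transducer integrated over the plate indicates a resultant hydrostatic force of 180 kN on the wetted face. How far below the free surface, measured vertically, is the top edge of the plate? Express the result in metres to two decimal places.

γ = 1.355 × 9.81 = 13.29255 kN/m³.
A = 3 × 1.8 = 5.4 m².
From F = γ·h_c·A, the centroid depth is h_c = 180/(13.29255 × 5.4) = 2.50767 m.
The centroid lies 1.8/2 = 0.9 m below the top edge, so the top edge sits at h_top = 2.50767 − 0.9 = 1.60767 m below the surface.

d_top ≈ 1.61 m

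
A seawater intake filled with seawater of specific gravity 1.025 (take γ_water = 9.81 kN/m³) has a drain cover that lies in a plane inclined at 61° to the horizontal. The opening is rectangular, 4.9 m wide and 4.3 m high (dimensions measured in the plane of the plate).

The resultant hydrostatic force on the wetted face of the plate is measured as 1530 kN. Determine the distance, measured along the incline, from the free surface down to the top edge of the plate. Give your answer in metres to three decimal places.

y_top ≈ 6.107 m

γ = 1.025 × 9.81 = 10.05525 kN/m³.
A = 4.9 × 4.3 = 21.07 m².
From F = γ·h_c·A, the centroid depth is h_c = 1530/(10.05525 × 21.07) = 7.22161 m.
Let θ = 61° be the plate's angle to the horizontal; measure y along the incline from where the plane meets the free surface. Vertical depth h = y·sinθ with sinθ = 0.874620.
Along the incline, y_c = h_c/sinθ = 7.22161/0.874620 = 8.25685 m.
The centroid lies 4.3/2 = 2.15 m below the top edge, so the top edge sits at y_top = 8.25685 − 2.15 = 6.10685 m along the incline.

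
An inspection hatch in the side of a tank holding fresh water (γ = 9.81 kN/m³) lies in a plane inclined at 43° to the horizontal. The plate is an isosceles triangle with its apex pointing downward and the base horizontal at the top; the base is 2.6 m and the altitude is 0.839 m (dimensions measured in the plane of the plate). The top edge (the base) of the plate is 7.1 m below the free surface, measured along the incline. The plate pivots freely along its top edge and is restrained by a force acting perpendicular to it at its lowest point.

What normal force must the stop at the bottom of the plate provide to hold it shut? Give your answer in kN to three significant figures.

γ = 9.81 kN/m³.
Let θ = 43° be the plate's angle to the horizontal; measure y along the incline from where the plane meets the free surface. Vertical depth h = y·sinθ with sinθ = 0.681998.
With the apex down, the centroid sits h/3 = 0.839/3 = 0.279667 m below the base (the top edge), so y_c = 7.1 + 0.279667 = 7.37967 m and h_c = 7.37967 × 0.681998 = 5.03292 m.
A = ½ × 2.6 × 0.839 = 1.0907 m².
Resultant F = γ·h_c·A = 9.81 × 5.03292 × 1.0907 = 53.8511 kN.
I_c = b·h³/36 = 2.6 × 0.839³/36 = 0.0426537 m⁴.
Centre of pressure: y_p = y_c + I_c/(y_c·A) = 7.37967 + 0.0426537/(7.37967 × 1.0907) = 7.37967 + 0.00529925 = 7.38497 m along the plane.
The resultant acts 0.279667 + 0.00529925 = 0.284966 m (along the plate) below the hinge at the top edge, so the moment about the hinge is M = F × 0.284966 = 53.8511 × 0.284966 = 15.3457 kN·m.
A normal force at the bottom, 0.839 m from the hinge, must supply this moment: P = 15.3457/0.839 = 18.2905 kN.

P ≈ 18.3 kN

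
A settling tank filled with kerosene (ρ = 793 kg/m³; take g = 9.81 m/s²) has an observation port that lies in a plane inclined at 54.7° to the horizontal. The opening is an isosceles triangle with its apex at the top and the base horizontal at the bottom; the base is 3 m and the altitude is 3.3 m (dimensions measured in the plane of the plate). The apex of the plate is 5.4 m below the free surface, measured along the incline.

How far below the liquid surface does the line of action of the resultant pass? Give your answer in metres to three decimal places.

γ = ρg = 793 × 9.81 / 1000 = 7.77933 kN/m³.
Let θ = 54.7° be the plate's angle to the horizontal; measure y along the incline from where the plane meets the free surface. Vertical depth h = y·sinθ with sinθ = 0.816138.
With the apex up, the centroid sits 2h/3 = 2 × 3.3/3 = 2.2 m below the apex, so y_c = 5.4 + 2.2 = 7.6 m and h_c = 7.6 × 0.816138 = 6.20265 m.
A = ½ × 3 × 3.3 = 4.95 m².
Resultant F = γ·h_c·A = 7.77933 × 6.20265 × 4.95 = 238.85 kN.
I_c = b·h³/36 = 3 × 3.3³/36 = 2.99475 m⁴.
Centre of pressure: y_p = y_c + I_c/(y_c·A) = 7.6 + 2.99475/(7.6 × 4.95) = 7.6 + 0.0796053 = 7.67961 m along the plane.
Vertically, h_p = y_p·sinθ = 7.67961 × 0.816138 = 6.26762 m.

h_p = 6.268 m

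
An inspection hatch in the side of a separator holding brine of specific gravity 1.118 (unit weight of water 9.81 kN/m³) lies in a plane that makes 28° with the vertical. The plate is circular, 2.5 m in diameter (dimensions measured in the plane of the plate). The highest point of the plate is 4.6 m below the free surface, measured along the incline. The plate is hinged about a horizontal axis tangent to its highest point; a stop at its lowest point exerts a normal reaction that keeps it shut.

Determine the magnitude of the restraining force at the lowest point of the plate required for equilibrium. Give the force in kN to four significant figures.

γ = 1.118 × 9.81 = 10.96758 kN/m³.
The plate makes 28° with the vertical, i.e. θ = 90° − 28° = 62° to the horizontal. Measuring y along the incline from the free-surface line, vertical depth h = y·sinθ with sinθ = 0.882948.
The centroid is at the centre, 1.25 m below the top of the plate, so y_c = 4.6 + 1.25 = 5.85 m and h_c = 5.85 × 0.882948 = 5.16525 m.
A = π(1.25)² = 4.90874 m².
Resultant F = γ·h_c·A = 10.96758 × 5.16525 × 4.90874 = 278.082 kN.
I_c = πr⁴/4 = π × 1.25⁴/4 = 1.91748 m⁴.
Centre of pressure: y_p = y_c + I_c/(y_c·A) = 5.85 + 1.91748/(5.85 × 4.90874) = 5.85 + 0.0667736 = 5.91677 m along the plane.
The resultant acts 1.25 + 0.0667736 = 1.31677 m (along the plate) below the hinge at the top edge, so the moment about the hinge is M = F × 1.31677 = 278.082 × 1.31677 = 366.17 kN·m.
A normal force at the bottom, 2.5 m from the hinge, must supply this moment: P = 366.17/2.5 = 146.468 kN.

P ≈ 146.5 kN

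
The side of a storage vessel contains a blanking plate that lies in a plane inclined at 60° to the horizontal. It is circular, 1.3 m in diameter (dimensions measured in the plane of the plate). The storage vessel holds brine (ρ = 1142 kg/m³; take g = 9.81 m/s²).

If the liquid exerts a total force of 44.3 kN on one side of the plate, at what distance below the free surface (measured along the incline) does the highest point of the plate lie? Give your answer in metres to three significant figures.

γ = ρg = 1142 × 9.81 / 1000 = 11.20302 kN/m³.
A = π(0.65)² = 1.32732 m².
From F = γ·h_c·A, the centroid depth is h_c = 44.3/(11.20302 × 1.32732) = 2.97915 m.
Let θ = 60° be the plate's angle to the horizontal; measure y along the incline from where the plane meets the free surface. Vertical depth h = y·sinθ with sinθ = 0.866025.
Along the incline, y_c = h_c/sinθ = 2.97915/0.866025 = 3.44003 m.
The centroid is at the centre, 0.65 m below the top of the plate, so the highest point sits at y_top = 3.44003 − 0.65 = 2.79003 m along the incline.

y_top ≈ 2.79 m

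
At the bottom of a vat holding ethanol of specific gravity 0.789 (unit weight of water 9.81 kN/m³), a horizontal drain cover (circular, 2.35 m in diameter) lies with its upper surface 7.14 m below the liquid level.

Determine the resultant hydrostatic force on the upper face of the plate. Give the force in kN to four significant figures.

γ = 0.789 × 9.81 = 7.74009 kN/m³.
The plate is horizontal, so pressure is uniform at p = γ·h = 7.74009 × 7.14 = 55.2642 kN/m².
A = π(1.175)² = 4.33736 m².
F = p·A = 55.2642 × 4.33736 = 239.701 kN.

F ≈ 239.7 kN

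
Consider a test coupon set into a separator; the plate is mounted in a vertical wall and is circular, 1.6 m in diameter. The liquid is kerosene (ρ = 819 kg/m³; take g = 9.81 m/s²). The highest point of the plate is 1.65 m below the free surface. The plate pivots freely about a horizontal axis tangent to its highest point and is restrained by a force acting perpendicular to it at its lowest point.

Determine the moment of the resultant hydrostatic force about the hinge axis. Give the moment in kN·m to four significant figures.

M ≈ 34.25 kN·m

γ = ρg = 819 × 9.81 / 1000 = 8.03439 kN/m³.
The centroid is at the centre, 0.8 m below the top of the plate, so the centroid depth is h_c = 1.65 + 0.8 = 2.45 m.
A = π(0.8)² = 2.01062 m².
Resultant F = γ·h_c·A = 8.03439 × 2.45 × 2.01062 = 39.5776 kN.
I_c = πr⁴/4 = π × 0.8⁴/4 = 0.321699 m⁴.
Centre of pressure: y_p = y_c + I_c/(y_c·A) = 2.45 + 0.321699/(2.45 × 2.01062) = 2.45 + 0.0653061 = 2.51531 m along the plane.
The resultant acts 0.8 + 0.0653061 = 0.865306 m (along the plate) below the hinge at the top edge, so the moment about the hinge is M = F × 0.865306 = 39.5776 × 0.865306 = 34.2467 kN·m.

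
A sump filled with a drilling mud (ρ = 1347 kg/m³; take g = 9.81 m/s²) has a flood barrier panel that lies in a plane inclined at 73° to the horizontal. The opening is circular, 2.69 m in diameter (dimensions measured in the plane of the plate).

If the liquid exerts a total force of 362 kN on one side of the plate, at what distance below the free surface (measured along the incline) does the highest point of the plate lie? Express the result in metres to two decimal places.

γ = ρg = 1347 × 9.81 / 1000 = 13.21407 kN/m³.
A = π(1.345)² = 5.68322 m².
From F = γ·h_c·A, the centroid depth is h_c = 362/(13.21407 × 5.68322) = 4.82034 m.
Let θ = 73° be the plate's angle to the horizontal; measure y along the incline from where the plane meets the free surface. Vertical depth h = y·sinθ with sinθ = 0.956305.
Along the incline, y_c = h_c/sinθ = 4.82034/0.956305 = 5.04059 m.
The centroid is at the centre, 1.345 m below the top of the plate, so the highest point sits at y_top = 5.04059 − 1.345 = 3.69559 m along the incline.

y_top ≈ 3.70 m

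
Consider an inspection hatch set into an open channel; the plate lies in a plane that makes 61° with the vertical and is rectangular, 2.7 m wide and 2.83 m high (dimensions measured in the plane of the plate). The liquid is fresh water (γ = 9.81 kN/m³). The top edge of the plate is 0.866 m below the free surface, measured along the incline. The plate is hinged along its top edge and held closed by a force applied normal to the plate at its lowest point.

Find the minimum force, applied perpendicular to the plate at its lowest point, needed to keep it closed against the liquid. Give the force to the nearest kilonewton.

γ = 9.81 kN/m³.
The plate makes 61° with the vertical, i.e. θ = 90° − 61° = 29° to the horizontal. Measuring y along the incline from the free-surface line, vertical depth h = y·sinθ with sinθ = 0.484810.
The centroid lies 2.83/2 = 1.415 m below the top edge, so y_c = 0.866 + 1.415 = 2.281 m and h_c = 2.281 × 0.484810 = 1.10585 m.
A = 2.7 × 2.83 = 7.641 m².
Resultant F = γ·h_c·A = 9.81 × 1.10585 × 7.641 = 82.8925 kN.
I_c = b·h³/12 = 2.7 × 2.83³/12 = 5.09967 m⁴.
Centre of pressure: y_p = y_c + I_c/(y_c·A) = 2.281 + 5.09967/(2.281 × 7.641) = 2.281 + 0.292595 = 2.5736 m along the plane.
The resultant acts 1.415 + 0.292595 = 1.70759 m (along the plate) below the hinge at the top edge, so the moment about the hinge is M = F × 1.70759 = 82.8925 × 1.70759 = 141.546 kN·m.
A normal force at the bottom, 2.83 m from the hinge, must supply this moment: P = 141.546/2.83 = 50.0163 kN.

P ≈ 50 kN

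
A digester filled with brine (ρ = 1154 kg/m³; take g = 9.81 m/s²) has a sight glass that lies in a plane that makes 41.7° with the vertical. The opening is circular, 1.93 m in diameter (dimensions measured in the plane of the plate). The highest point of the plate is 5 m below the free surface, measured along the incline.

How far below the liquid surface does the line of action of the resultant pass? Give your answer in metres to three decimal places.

γ = ρg = 1154 × 9.81 / 1000 = 11.32074 kN/m³.
The plate makes 41.7° with the vertical, i.e. θ = 90° − 41.7° = 48.3° to the horizontal. Measuring y along the incline from the free-surface line, vertical depth h = y·sinθ with sinθ = 0.746638.
The centroid is at the centre, 0.965 m below the top of the plate, so y_c = 5 + 0.965 = 5.965 m and h_c = 5.965 × 0.746638 = 4.4537 m.
A = π(0.965)² = 2.92553 m².
Resultant F = γ·h_c·A = 11.32074 × 4.4537 × 2.92553 = 147.503 kN.
I_c = πr⁴/4 = π × 0.965⁴/4 = 0.681082 m⁴.
Centre of pressure: y_p = y_c + I_c/(y_c·A) = 5.965 + 0.681082/(5.965 × 2.92553) = 5.965 + 0.0390287 = 6.00403 m along the plane.
Vertically, h_p = y_p·sinθ = 6.00403 × 0.746638 = 4.48284 m.

h_p = 4.483 m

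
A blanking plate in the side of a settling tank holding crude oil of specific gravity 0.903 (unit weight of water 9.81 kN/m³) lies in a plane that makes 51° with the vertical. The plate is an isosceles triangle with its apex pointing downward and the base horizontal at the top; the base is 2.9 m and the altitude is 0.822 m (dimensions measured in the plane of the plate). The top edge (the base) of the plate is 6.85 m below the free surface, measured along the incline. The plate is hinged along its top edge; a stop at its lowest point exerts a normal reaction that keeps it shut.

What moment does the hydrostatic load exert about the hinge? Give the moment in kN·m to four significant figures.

M ≈ 13.22 kN·m

γ = 0.903 × 9.81 = 8.85843 kN/m³.
The plate makes 51° with the vertical, i.e. θ = 90° − 51° = 39° to the horizontal. Measuring y along the incline from the free-surface line, vertical depth h = y·sinθ with sinθ = 0.629320.
With the apex down, the centroid sits h/3 = 0.822/3 = 0.274 m below the base (the top edge), so y_c = 6.85 + 0.274 = 7.124 m and h_c = 7.124 × 0.629320 = 4.48328 m.
A = ½ × 2.9 × 0.822 = 1.1919 m².
Resultant F = γ·h_c·A = 8.85843 × 4.48328 × 1.1919 = 47.3361 kN.
I_c = b·h³/36 = 2.9 × 0.822³/36 = 0.0447415 m⁴.
Centre of pressure: y_p = y_c + I_c/(y_c·A) = 7.124 + 0.0447415/(7.124 × 1.1919) = 7.124 + 0.00526923 = 7.12927 m along the plane.
The resultant acts 0.274 + 0.00526923 = 0.279269 m (along the plate) below the hinge at the top edge, so the moment about the hinge is M = F × 0.279269 = 47.3361 × 0.279269 = 13.2195 kN·m.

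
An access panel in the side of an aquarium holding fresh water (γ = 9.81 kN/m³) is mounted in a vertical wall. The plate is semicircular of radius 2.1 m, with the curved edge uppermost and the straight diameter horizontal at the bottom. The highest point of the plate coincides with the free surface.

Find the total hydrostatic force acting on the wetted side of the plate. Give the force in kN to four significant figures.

F ≈ 82.14 kN

γ = 9.81 kN/m³.
The centroid lies 4r/(3π) = 0.891268 m above the diameter, so r − 4r/(3π) = 2.1 − 0.891268 = 1.20873 m below the topmost point, so the centroid depth is h_c = 1.20873 m.
A = πr²/2 = π × 2.1²/2 = 6.92721 m².
Resultant F = γ·h_c·A = 9.81 × 1.20873 × 6.92721 = 82.1404 kN.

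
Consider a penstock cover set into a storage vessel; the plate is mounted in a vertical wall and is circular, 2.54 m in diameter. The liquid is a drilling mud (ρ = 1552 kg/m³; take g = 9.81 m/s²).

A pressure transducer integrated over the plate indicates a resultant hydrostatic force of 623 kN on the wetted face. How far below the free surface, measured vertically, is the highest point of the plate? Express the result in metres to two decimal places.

d_top ≈ 6.81 m

γ = ρg = 1552 × 9.81 / 1000 = 15.22512 kN/m³.
A = π(1.27)² = 5.06707 m².
From F = γ·h_c·A, the centroid depth is h_c = 623/(15.22512 × 5.06707) = 8.07552 m.
The centroid is at the centre, 1.27 m below the top of the plate, so the highest point sits at h_top = 8.07552 − 1.27 = 6.80552 m below the surface.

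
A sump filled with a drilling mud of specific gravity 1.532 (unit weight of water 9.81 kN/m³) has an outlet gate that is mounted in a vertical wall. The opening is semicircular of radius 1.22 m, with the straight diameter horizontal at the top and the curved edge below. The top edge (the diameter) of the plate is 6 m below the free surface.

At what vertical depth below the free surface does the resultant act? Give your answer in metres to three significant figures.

γ = 1.532 × 9.81 = 15.02892 kN/m³.
The centroid of a semicircle lies 4r/(3π) = 0.517784 m from the diameter, here below the top edge, so the centroid depth is h_c = 6 + 0.517784 = 6.51778 m.
A = πr²/2 = π × 1.22²/2 = 2.33797 m².
Resultant F = γ·h_c·A = 15.02892 × 6.51778 × 2.33797 = 229.016 kN.
I_c = (π/8 − 8/(9π))·r⁴ = 0.109757 × 1.22⁴ = 0.243148 m⁴.
Centre of pressure: y_p = y_c + I_c/(y_c·A) = 6.51778 + 0.243148/(6.51778 × 2.33797) = 6.51778 + 0.0159563 = 6.53374 m along the plane.

h_p = 6.53 m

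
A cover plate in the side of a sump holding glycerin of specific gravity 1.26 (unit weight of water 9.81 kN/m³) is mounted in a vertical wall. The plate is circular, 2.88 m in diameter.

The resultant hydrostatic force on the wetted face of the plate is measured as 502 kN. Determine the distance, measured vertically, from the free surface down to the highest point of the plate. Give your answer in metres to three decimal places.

d_top ≈ 4.794 m

γ = 1.26 × 9.81 = 12.3606 kN/m³.
A = π(1.44)² = 6.51441 m².
From F = γ·h_c·A, the centroid depth is h_c = 502/(12.3606 × 6.51441) = 6.23432 m.
The centroid is at the centre, 1.44 m below the top of the plate, so the highest point sits at h_top = 6.23432 − 1.44 = 4.79432 m below the surface.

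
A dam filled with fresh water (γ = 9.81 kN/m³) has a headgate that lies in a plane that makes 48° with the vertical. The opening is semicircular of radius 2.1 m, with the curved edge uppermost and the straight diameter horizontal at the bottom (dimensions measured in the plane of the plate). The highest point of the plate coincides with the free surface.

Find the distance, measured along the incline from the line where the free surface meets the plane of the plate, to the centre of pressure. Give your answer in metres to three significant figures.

γ = 9.81 kN/m³.
The plate makes 48° with the vertical, i.e. θ = 90° − 48° = 42° to the horizontal. Measuring y along the incline from the free-surface line, vertical depth h = y·sinθ with sinθ = 0.669131.
The centroid lies 4r/(3π) = 0.891268 m above the diameter, so r − 4r/(3π) = 2.1 − 0.891268 = 1.20873 m below the topmost point, so y_c = 1.20873 m and h_c = 1.20873 × 0.669131 = 0.808799 m.
A = πr²/2 = π × 2.1²/2 = 6.92721 m².
Resultant F = γ·h_c·A = 9.81 × 0.808799 × 6.92721 = 54.9627 kN.
I_c = (π/8 − 8/(9π))·r⁴ = 0.109757 × 2.1⁴ = 2.13457 m⁴.
Centre of pressure: y_p = y_c + I_c/(y_c·A) = 1.20873 + 2.13457/(1.20873 × 6.92721) = 1.20873 + 0.254931 = 1.46366 m along the plane.

y_p = 1.46 m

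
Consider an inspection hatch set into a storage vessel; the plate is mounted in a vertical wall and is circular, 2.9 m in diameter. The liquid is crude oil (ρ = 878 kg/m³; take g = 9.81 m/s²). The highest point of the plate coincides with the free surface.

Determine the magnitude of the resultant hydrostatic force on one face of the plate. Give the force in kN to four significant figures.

γ = ρg = 878 × 9.81 / 1000 = 8.61318 kN/m³.
The centroid is at the centre, 1.45 m below the top of the plate, so the centroid depth is h_c = 1.45 m.
A = π(1.45)² = 6.6052 m².
Resultant F = γ·h_c·A = 8.61318 × 1.45 × 6.6052 = 82.4931 kN.

F ≈ 82.49 kN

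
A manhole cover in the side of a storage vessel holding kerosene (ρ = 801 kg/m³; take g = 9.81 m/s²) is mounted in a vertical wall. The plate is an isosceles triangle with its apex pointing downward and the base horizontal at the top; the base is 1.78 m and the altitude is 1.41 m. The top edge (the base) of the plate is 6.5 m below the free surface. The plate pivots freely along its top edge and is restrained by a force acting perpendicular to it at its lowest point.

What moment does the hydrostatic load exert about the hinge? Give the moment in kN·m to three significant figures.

M ≈ 33.4 kN·m

γ = ρg = 801 × 9.81 / 1000 = 7.85781 kN/m³.
With the apex down, the centroid sits h/3 = 1.41/3 = 0.47 m below the base (the top edge), so the centroid depth is h_c = 6.5 + 0.47 = 6.97 m.
A = ½ × 1.78 × 1.41 = 1.2549 m².
Resultant F = γ·h_c·A = 7.85781 × 6.97 × 1.2549 = 68.7295 kN.
I_c = b·h³/36 = 1.78 × 1.41³/36 = 0.138604 m⁴.
Centre of pressure: y_p = y_c + I_c/(y_c·A) = 6.97 + 0.138604/(6.97 × 1.2549) = 6.97 + 0.0158465 = 6.98585 m along the plane.
The resultant acts 0.47 + 0.0158465 = 0.485846 m (along the plate) below the hinge at the top edge, so the moment about the hinge is M = F × 0.485846 = 68.7295 × 0.485846 = 33.392 kN·m.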